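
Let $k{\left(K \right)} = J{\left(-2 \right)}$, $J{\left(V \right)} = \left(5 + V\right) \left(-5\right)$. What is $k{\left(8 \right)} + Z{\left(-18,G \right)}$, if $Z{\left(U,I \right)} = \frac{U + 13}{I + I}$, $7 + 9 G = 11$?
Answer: $- \frac{165}{8} \approx -20.625$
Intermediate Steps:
$J{\left(V \right)} = -25 - 5 V$
$G = \frac{4}{9}$ ($G = - \frac{7}{9} + \frac{1}{9} \cdot 11 = - \frac{7}{9} + \frac{11}{9} = \frac{4}{9} \approx 0.44444$)
$k{\left(K \right)} = -15$ ($k{\left(K \right)} = -25 - -10 = -25 + 10 = -15$)
$Z{\left(U,I \right)} = \frac{13 + U}{2 I}$
$k{\left(8 \right)} + Z{\left(-18,G \right)} = -15 + \frac{13 - 18}{2 \cdot \frac{4}{9}} = -15 + \frac{1}{2} \cdot \frac{9}{4} \left(-5\right) = -15 - \frac{45}{8} = - \frac{165}{8}$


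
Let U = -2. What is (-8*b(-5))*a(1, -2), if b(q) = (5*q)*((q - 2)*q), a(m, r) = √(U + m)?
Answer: 7000*I ≈ 7000.0*I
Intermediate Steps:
a(m, r) = √(-2 + m)
b(q) = 5*q²*(-2 + q) (b(q) = (5*q)*((-2 + q)*q) = (5*q)*(q*(-2 + q)) = 5*q²*(-2 + q))
(-8*b(-5))*a(1, -2) = (-40*(-5)²*(-2 - 5))*√(-2 + 1) = (-40*25*(-7))*√(-1) = (-8*(-875))*I = 7000*I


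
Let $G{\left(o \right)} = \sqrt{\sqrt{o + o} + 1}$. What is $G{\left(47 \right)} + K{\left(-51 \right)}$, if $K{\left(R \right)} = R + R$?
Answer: $-102 + \sqrt{1 + \sqrt{94}} \approx -98.73$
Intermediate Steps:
$K{\left(R \right)} = 2 R$
$G{\left(o \right)} = \sqrt{1 + \sqrt{2} \sqrt{o}}$ ($G{\left(o \right)} = \sqrt{\sqrt{2 o} + 1} = \sqrt{\sqrt{2} \sqrt{o} + 1} = \sqrt{1 + \sqrt{2} \sqrt{o}}$)
$G{\left(47 \right)} + K{\left(-51 \right)} = \sqrt{1 + \sqrt{2} \sqrt{47}} + 2 \left(-51\right) = \sqrt{1 + \sqrt{94}} - 102 = -102 + \sqrt{1 + \sqrt{94}}$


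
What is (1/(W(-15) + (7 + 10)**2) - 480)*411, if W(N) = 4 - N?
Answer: -60761829/308 ≈ -1.9728e+5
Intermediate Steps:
(1/(W(-15) + (7 + 10)**2) - 480)*411 = (1/((4 - 1*(-15)) + (7 + 10)**2) - 480)*411 = (1/((4 + 15) + 17**2) - 480)*411 = (1/(19 + 289) - 480)*411 = (1/308 - 480)*411 = -147839/308*411 = -60761829/308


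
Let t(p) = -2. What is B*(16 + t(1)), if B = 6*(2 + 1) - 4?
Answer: 196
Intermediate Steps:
B = 14 (B = 6*3 - 4 = 18 - 4 = 14)
B*(16 + t(1)) = 14*(16 - 2) = 14*14 = 196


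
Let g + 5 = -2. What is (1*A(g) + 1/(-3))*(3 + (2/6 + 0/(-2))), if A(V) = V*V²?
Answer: -10300/9 ≈ -1144.4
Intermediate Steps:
g = -7 (g = -5 - 2 = -7)
A(V) = V³
(1*A(g) + 1/(-3))*(3 + (2/6 + 0/(-2))) = (1*(-7)³ + 1/(-3))*(3 + (2/6 + 0/(-2))) = (1*(-343) - ⅓)*(3 + (2*(⅙) + 0*(-½))) = (-343 - ⅓)*(3 + (⅓ + 0)) = -1030*(3 + ⅓)/3 = -1030/3*10/3 = -10300/9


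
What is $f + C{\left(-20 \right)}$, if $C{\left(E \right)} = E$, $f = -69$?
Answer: $-89$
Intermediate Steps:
$f + C{\left(-20 \right)} = -69 - 20 = -89$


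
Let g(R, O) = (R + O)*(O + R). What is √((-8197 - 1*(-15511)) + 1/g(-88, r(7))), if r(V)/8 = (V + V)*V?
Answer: 5*√141720745/696 ≈ 85.522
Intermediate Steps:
r(V) = 16*V² (r(V) = 8*((V + V)*V) = 8*((2*V)*V) = 8*(2*V²) = 16*V²)
g(R, O) = (O + R)² (g(R, O) = (O + R)*(O + R) = (O + R)²)
√((-8197 - 1*(-15511)) + 1/g(-88, r(7))) = √((-8197 - 1*(-15511)) + 1/((16*7² - 88)²)) = √((-8197 + 15511) + 1/((16*49 - 88)²)) = √(7314 + 1/((784 - 88)²)) = √(7314 + 1/(696²)) = √(7314 + 1/484416) = √(3543018625/484416) = 5*√141720745/696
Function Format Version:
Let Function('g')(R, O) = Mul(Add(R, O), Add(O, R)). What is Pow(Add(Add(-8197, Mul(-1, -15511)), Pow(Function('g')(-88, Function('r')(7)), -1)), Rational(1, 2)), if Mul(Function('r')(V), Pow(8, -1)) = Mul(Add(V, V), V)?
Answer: Mul(Rational(5, 696), Pow(141720745, Rational(1, 2))) ≈ 85.522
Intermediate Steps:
Function('r')(V) = Mul(16, Pow(V, 2)) (Function('r')(V) = Mul(8, Mul(Add(V, V), V)) = Mul(8, Mul(Mul(2, V), V)) = Mul(8, Mul(2, Pow(V, 2))) = Mul(16, Pow(V, 2)))
Function('g')(R, O) = Pow(Add(O, R), 2) (Function('g')(R, O) = Mul(Add(O, R), Add(O, R)) = Pow(Add(O, R), 2))
Pow(Add(Add(-8197, Mul(-1, -15511)), Pow(Function('g')(-88, Function('r')(7)), -1)), Rational(1, 2)) = Pow(Add(Add(-8197, Mul(-1, -15511)), Pow(Pow(Add(Mul(16, Pow(7, 2)), -88), 2), -1)), Rational(1, 2)) = Pow(Add(Add(-8197, 15511), Pow(Pow(Add(Mul(16, 49), -88), 2), -1)), Rational(1, 2)) = Pow(Add(7314, Pow(Pow(Add(784, -88), 2), -1)), Rational(1, 2)) = Pow(Add(7314, Pow(Pow(696, 2), -1)), Rational(1, 2)) = Pow(Add(7314, Pow(484416, -1)), Rational(1, 2)) = Pow(Add(7314, Rational(1, 484416)), Rational(1, 2)) = Pow(Rational(3543018625, 484416), Rational(1, 2)) = Mul(Rational(5, 696), Pow(141720745, Rational(1, 2)))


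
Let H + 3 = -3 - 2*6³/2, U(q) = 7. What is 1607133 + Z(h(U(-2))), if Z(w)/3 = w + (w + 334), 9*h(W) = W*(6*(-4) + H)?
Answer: 1606987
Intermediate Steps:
H = -222 (H = -3 + (-3 - 2*6³/2) = -3 + (-3 - 432/2) = -3 + (-3 - 2*108) = -3 + (-3 - 216) = -3 - 219 = -222)
h(W) = -82*W/3 (h(W) = (W*(6*(-4) - 222))/9 = (W*(-24 - 222))/9 = (W*(-246))/9 = (-246*W)/9 = -82*W/3)
Z(w) = 1002 + 6*w (Z(w) = 3*(w + (w + 334)) = 3*(w + (334 + w)) = 3*(334 + 2*w) = 1002 + 6*w)
1607133 + Z(h(U(-2))) = 1607133 + (1002 + 6*(-82/3*7)) = 1607133 + (1002 + 6*(-574/3)) = 1607133 + (1002 - 1148) = 1607133 - 146 = 1606987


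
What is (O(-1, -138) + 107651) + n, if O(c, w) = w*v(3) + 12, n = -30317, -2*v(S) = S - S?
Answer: 77346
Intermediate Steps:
v(S) = 0 (v(S) = -(S - S)/2 = -1/2*0 = 0)
O(c, w) = 12 (O(c, w) = w*0 + 12 = 0 + 12 = 12)
(O(-1, -138) + 107651) + n = (12 + 107651) - 30317 = 107663 - 30317 = 77346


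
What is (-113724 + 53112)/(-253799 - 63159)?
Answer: 30306/158479 ≈ 0.19123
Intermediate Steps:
(-113724 + 53112)/(-253799 - 63159) = -60612/(-316958) = -60612*(-1/316958) = 30306/158479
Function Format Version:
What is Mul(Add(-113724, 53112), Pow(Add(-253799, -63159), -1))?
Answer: Rational(30306, 158479) ≈ 0.19123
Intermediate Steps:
Mul(Add(-113724, 53112), Pow(Add(-253799, -63159), -1)) = Mul(-60612, Pow(-316958, -1)) = Mul(-60612, Rational(-1, 316958)) = Rational(30306, 158479)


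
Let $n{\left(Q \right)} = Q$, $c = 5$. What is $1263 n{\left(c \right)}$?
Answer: $6315$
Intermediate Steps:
$1263 n{\left(c \right)} = 1263 \cdot 5 = 6315$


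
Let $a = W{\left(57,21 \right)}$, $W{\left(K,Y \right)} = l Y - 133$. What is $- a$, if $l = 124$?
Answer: $-2471$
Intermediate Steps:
$W{\left(K,Y \right)} = -133 + 124 Y$ ($W{\left(K,Y \right)} = 124 Y - 133 = -133 + 124 Y$)
$a = 2471$ ($a = -133 + 124 \cdot 21 = -133 + 2604 = 2471$)
$- a = \left(-1\right) 2471 = -2471$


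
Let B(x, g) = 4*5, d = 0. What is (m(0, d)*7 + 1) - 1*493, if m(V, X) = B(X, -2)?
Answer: -352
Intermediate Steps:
B(x, g) = 20
m(V, X) = 20
(m(0, d)*7 + 1) - 1*493 = (20*7 + 1) - 1*493 = (140 + 1) - 493 = 141 - 493 = -352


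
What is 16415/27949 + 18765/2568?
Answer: 188872235/23924344 ≈ 7.8946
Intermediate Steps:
16415/27949 + 18765/2568 = 16415*(1/27949) + 18765*(1/2568) = 16415/27949 + 6255/856 = 188872235/23924344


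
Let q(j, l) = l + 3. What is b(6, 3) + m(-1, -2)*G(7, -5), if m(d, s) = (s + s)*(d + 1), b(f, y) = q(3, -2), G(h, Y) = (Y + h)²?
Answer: 1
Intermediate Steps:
q(j, l) = 3 + l
b(f, y) = 1 (b(f, y) = 3 - 2 = 1)
m(d, s) = 2*s*(1 + d) (m(d, s) = (2*s)*(1 + d) = 2*s*(1 + d))
b(6, 3) + m(-1, -2)*G(7, -5) = 1 + (2*(-2)*(1 - 1))*(-5 + 7)² = 1 + (2*(-2)*0)*2² = 1 + 0*4 = 1 + 0 = 1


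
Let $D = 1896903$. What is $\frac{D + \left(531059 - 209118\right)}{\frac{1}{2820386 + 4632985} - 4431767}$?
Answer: $- \frac{4134466880781}{8257900909139} \approx -0.50067$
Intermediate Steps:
$\frac{D + \left(531059 - 209118\right)}{\frac{1}{2820386 + 4632985} - 4431767} = \frac{1896903 + \left(531059 - 209118\right)}{\frac{1}{2820386 + 4632985} - 4431767} = \frac{1896903 + 321941}{\frac{1}{7453371} - 4431767} = \frac{2218844}{\frac{1}{7453371} - 4431767} = \frac{2218844}{- \frac{33031603636556}{7453371}} = 2218844 \left(- \frac{7453371}{33031603636556}\right) = - \frac{4134466880781}{8257900909139}$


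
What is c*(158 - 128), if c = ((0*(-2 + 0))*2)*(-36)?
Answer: 0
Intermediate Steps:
c = 0 (c = ((0*(-2))*2)*(-36) = (0*2)*(-36) = 0*(-36) = 0)
c*(158 - 128) = 0*(158 - 128) = 0*30 = 0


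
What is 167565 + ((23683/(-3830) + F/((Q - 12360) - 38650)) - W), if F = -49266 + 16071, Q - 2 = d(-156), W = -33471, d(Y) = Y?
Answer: 19696776016079/97979060 ≈ 2.0103e+5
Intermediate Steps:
Q = -154 (Q = 2 - 156 = -154)
F = -33195
167565 + ((23683/(-3830) + F/((Q - 12360) - 38650)) - W) = 167565 + ((23683/(-3830) - 33195/((-154 - 12360) - 38650)) - 1*(-33471)) = 167565 + ((23683*(-1/3830) - 33195/(-12514 - 38650)) + 33471) = 167565 + ((-23683/3830 - 33195/(-51164)) + 33471) = 167565 + ((-23683/3830 - 33195*(-1/51164)) + 33471) = 167565 + ((-23683/3830 + 33195/51164) + 33471) = 167565 + (-542290081/97979060 + 33471) = 167565 + 3278914827179/97979060 = 19696776016079/97979060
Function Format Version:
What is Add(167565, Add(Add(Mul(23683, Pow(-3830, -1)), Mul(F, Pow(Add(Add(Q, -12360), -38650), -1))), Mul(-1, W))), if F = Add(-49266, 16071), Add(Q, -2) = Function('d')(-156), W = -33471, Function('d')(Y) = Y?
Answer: Rational(19696776016079, 97979060) ≈ 2.0103e+5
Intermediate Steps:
Q = -154 (Q = Add(2, -156) = -154)
F = -33195
Add(167565, Add(Add(Mul(23683, Pow(-3830, -1)), Mul(F, Pow(Add(Add(Q, -12360), -38650), -1))), Mul(-1, W))) = Add(167565, Add(Add(Mul(23683, Pow(-3830, -1)), Mul(-33195, Pow(Add(Add(-154, -12360), -38650), -1))), Mul(-1, -33471))) = Add(167565, Add(Add(Mul(23683, Rational(-1, 3830)), Mul(-33195, Pow(Add(-12514, -38650), -1))), 33471)) = Add(167565, Add(Add(Rational(-23683, 3830), Mul(-33195, Pow(-51164, -1))), 33471)) = Add(167565, Add(Add(Rational(-23683, 3830), Mul(-33195, Rational(-1, 51164))), 33471)) = Add(167565, Add(Add(Rational(-23683, 3830), Rational(33195, 51164)), 33471)) = Add(167565, Add(Rational(-542290081, 97979060), 33471)) = Add(167565, Rational(3278914827179, 97979060)) = Rational(19696776016079, 97979060)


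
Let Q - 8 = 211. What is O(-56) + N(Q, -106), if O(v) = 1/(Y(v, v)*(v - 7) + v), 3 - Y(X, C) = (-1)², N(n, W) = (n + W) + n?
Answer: 60423/182 ≈ 331.99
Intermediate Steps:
Q = 219 (Q = 8 + 211 = 219)
N(n, W) = W + 2*n (N(n, W) = (W + n) + n = W + 2*n)
Y(X, C) = 2 (Y(X, C) = 3 - 1*(-1)² = 3 - 1*1 = 3 - 1 = 2)
O(v) = 1/(-14 + 3*v) (O(v) = 1/(2*(v - 7) + v) = 1/(2*(-7 + v) + v) = 1/((-14 + 2*v) + v) = 1/(-14 + 3*v))
O(-56) + N(Q, -106) = 1/(-14 + 3*(-56)) + (-106 + 2*219) = 1/(-14 - 168) + (-106 + 438) = 1/(-182) + 332 = -1/182 + 332 = 60423/182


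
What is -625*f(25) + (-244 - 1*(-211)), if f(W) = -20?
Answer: 12467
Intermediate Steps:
-625*f(25) + (-244 - 1*(-211)) = -625*(-20) + (-244 - 1*(-211)) = 12500 + (-244 + 211) = 12500 - 33 = 12467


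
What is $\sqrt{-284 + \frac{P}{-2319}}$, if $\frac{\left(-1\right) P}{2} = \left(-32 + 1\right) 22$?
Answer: $\frac{2 i \sqrt{382611810}}{2319} \approx 16.87 i$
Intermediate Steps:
$P = 1364$ ($P = - 2 \left(-32 + 1\right) 22 = - 2 \left(\left(-31\right) 22\right) = \left(-2\right) \left(-682\right) = 1364$)
$\sqrt{-284 + \frac{P}{-2319}} = \sqrt{-284 + \frac{1364}{-2319}} = \sqrt{-284 + 1364 \left(- \frac{1}{2319}\right)} = \sqrt{-284 - \frac{1364}{2319}} = \sqrt{- \frac{659960}{2319}} = \frac{2 i \sqrt{382611810}}{2319}$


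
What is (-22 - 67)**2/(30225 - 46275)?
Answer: -7921/16050 ≈ -0.49352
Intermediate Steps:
(-22 - 67)**2/(30225 - 46275) = (-89)**2/(-16050) = 7921*(-1/16050) = -7921/16050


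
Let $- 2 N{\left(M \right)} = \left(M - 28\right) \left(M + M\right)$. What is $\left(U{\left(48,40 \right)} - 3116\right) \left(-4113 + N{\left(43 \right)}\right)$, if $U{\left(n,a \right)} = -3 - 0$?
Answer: $14840202$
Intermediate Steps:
$U{\left(n,a \right)} = -3$ ($U{\left(n,a \right)} = -3 + 0 = -3$)
$N{\left(M \right)} = - M \left(-28 + M\right)$ ($N{\left(M \right)} = - \frac{\left(M - 28\right) \left(M + M\right)}{2} = - \frac{\left(-28 + M\right) 2 M}{2} = - \frac{2 M \left(-28 + M\right)}{2} = - M \left(-28 + M\right)$)
$\left(U{\left(48,40 \right)} - 3116\right) \left(-4113 + N{\left(43 \right)}\right) = \left(-3 - 3116\right) \left(-4113 + 43 \left(28 - 43\right)\right) = - 3119 \left(-4113 + 43 \left(28 - 43\right)\right) = - 3119 \left(-4113 + 43 \left(-15\right)\right) = - 3119 \left(-4113 - 645\right) = \left(-3119\right) \left(-4758\right) = 14840202$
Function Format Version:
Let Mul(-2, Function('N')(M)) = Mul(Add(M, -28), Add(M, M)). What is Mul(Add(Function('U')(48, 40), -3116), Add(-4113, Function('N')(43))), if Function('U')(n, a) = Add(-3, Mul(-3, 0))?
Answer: 14840202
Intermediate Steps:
Function('U')(n, a) = -3 (Function('U')(n, a) = Add(-3, 0) = -3)
Function('N')(M) = Mul(-1, M, Add(-28, M)) (Function('N')(M) = Mul(Rational(-1, 2), Mul(Add(M, -28), Add(M, M))) = Mul(Rational(-1, 2), Mul(Add(-28, M), Mul(2, M))) = Mul(Rational(-1, 2), Mul(2, M, Add(-28, M))) = Mul(-1, M, Add(-28, M)))
Mul(Add(Function('U')(48, 40), -3116), Add(-4113, Function('N')(43))) = Mul(Add(-3, -3116), Add(-4113, Mul(43, Add(28, Mul(-1, 43))))) = Mul(-3119, Add(-4113, Mul(43, Add(28, -43)))) = Mul(-3119, Add(-4113, Mul(43, -15))) = Mul(-3119, Add(-4113, -645)) = Mul(-3119, -4758) = 14840202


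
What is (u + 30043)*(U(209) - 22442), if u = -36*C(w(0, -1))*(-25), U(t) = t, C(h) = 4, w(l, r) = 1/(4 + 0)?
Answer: -747984819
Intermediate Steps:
w(l, r) = 1/4
u = 3600 (u = -36*4*(-25) = -144*(-25) = 3600)
(u + 30043)*(U(209) - 22442) = (3600 + 30043)*(209 - 22442) = 33643*(-22233) = -747984819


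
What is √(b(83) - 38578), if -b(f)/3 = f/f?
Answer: I*√38581 ≈ 196.42*I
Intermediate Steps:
b(f) = -3 (b(f) = -3*f/f = -3*1 = -3)
√(b(83) - 38578) = √(-3 - 38578) = √(-38581) = I*√38581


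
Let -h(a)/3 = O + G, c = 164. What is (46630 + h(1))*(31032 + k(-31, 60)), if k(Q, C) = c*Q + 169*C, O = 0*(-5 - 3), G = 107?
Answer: 1671199192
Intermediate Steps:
O = 0 (O = 0*(-8) = 0)
h(a) = -321 (h(a) = -3*(0 + 107) = -3*107 = -321)
k(Q, C) = 164*Q + 169*C
(46630 + h(1))*(31032 + k(-31, 60)) = (46630 - 321)*(31032 + (164*(-31) + 169*60)) = 46309*(31032 + (-5084 + 10140)) = 46309*(31032 + 5056) = 46309*36088 = 1671199192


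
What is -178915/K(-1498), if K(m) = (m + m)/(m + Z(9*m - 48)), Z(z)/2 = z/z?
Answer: -66914210/749 ≈ -89338.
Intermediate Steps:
Z(z) = 2 (Z(z) = 2*(z/z) = 2*1 = 2)
K(m) = 2*m/(2 + m) (K(m) = (m + m)/(m + 2) = (2*m)/(2 + m) = 2*m/(2 + m))
-178915/K(-1498) = -178915/(2*(-1498)/(2 - 1498)) = -178915/(2*(-1498)/(-1496)) = -178915/(2*(-1498)*(-1/1496)) = -178915/749/374 = -178915*374/749 = -66914210/749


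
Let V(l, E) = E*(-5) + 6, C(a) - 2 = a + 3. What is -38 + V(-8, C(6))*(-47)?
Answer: 2265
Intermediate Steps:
C(a) = 5 + a (C(a) = 2 + (a + 3) = 2 + (3 + a) = 5 + a)
V(l, E) = 6 - 5*E (V(l, E) = -5*E + 6 = 6 - 5*E)
-38 + V(-8, C(6))*(-47) = -38 + (6 - 5*(5 + 6))*(-47) = -38 + (6 - 5*11)*(-47) = -38 + (6 - 55)*(-47) = -38 - 49*(-47) = -38 + 2303 = 2265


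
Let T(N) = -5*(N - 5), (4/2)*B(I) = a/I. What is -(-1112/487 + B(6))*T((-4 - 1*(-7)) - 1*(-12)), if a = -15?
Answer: -172075/974 ≈ -176.67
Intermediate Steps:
B(I) = -15/(2*I) (B(I) = (-15/I)/2 = -15/(2*I))
T(N) = 25 - 5*N (T(N) = -5*(-5 + N) = 25 - 5*N)
-(-1112/487 + B(6))*T((-4 - 1*(-7)) - 1*(-12)) = -(-1112/487 - 15/2/6)*(25 - 5*((-4 - 1*(-7)) - 1*(-12))) = -(-1112*1/487 - 15/2*⅙)*(25 - 5*((-4 + 7) + 12)) = -(-1112/487 - 5/4)*(25 - 5*(3 + 12)) = -(-6883)*(25 - 5*15)/1948 = -(-6883)*(25 - 75)/1948 = -(-6883)*(-50)/1948 = -1*172075/974 = -172075/974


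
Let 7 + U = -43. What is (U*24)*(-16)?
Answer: 19200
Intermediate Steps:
U = -50 (U = -7 - 43 = -50)
(U*24)*(-16) = -50*24*(-16) = -1200*(-16) = 19200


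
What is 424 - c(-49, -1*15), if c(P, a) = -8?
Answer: 432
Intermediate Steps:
424 - c(-49, -1*15) = 424 - 1*(-8) = 424 + 8 = 432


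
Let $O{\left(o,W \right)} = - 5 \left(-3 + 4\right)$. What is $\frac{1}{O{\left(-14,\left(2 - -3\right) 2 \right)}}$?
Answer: $- \frac{1}{5} \approx -0.2$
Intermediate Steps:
$O{\left(o,W \right)} = -5$ ($O{\left(o,W \right)} = \left(-5\right) 1 = -5$)
$\frac{1}{O{\left(-14,\left(2 - -3\right) 2 \right)}} = \frac{1}{-5} = - \frac{1}{5}$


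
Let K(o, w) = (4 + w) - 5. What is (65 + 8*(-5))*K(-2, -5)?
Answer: -150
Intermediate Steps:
K(o, w) = -1 + w
(65 + 8*(-5))*K(-2, -5) = (65 + 8*(-5))*(-1 - 5) = (65 - 40)*(-6) = 25*(-6) = -150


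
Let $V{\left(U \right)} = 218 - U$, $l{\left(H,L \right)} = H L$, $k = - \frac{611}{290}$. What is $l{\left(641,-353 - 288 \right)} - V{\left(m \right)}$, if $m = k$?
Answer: $- \frac{119219321}{290} \approx -4.111 \cdot 10^{5}$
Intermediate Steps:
$k = - \frac{611}{290}$ ($k = \left(-611\right) \frac{1}{290} = - \frac{611}{290} \approx -2.1069$)
$m = - \frac{611}{290} \approx -2.1069$
$l{\left(641,-353 - 288 \right)} - V{\left(m \right)} = 641 \left(-353 - 288\right) - \left(218 - - \frac{611}{290}\right) = 641 \left(-353 - 288\right) - \left(218 + \frac{611}{290}\right) = 641 \left(-641\right) - \frac{63831}{290} = -410881 - \frac{63831}{290} = - \frac{119219321}{290}$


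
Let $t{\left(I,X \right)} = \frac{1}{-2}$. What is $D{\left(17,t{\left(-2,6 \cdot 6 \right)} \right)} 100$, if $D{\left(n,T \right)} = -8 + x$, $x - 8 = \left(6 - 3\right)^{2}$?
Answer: $900$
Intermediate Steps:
$t{\left(I,X \right)} = - \frac{1}{2}$
$x = 17$ ($x = 8 + \left(6 - 3\right)^{2} = 8 + 3^{2} = 8 + 9 = 17$)
$D{\left(n,T \right)} = 9$ ($D{\left(n,T \right)} = -8 + 17 = 9$)
$D{\left(17,t{\left(-2,6 \cdot 6 \right)} \right)} 100 = 9 \cdot 100 = 900$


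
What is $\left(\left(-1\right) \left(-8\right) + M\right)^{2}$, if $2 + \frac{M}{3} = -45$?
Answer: $17689$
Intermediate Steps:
$M = -141$ ($M = -6 + 3 \left(-45\right) = -6 - 135 = -141$)
$\left(\left(-1\right) \left(-8\right) + M\right)^{2} = \left(\left(-1\right) \left(-8\right) - 141\right)^{2} = \left(8 - 141\right)^{2} = \left(-133\right)^{2} = 17689$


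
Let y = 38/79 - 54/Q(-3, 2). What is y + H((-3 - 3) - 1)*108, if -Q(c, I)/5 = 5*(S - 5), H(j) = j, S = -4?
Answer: -1492624/1975 ≈ -755.76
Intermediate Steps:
Q(c, I) = 225 (Q(c, I) = -25*(-4 - 5) = -25*(-9) = -5*(-45) = 225)
y = 476/1975 (y = 38/79 - 54/225 = 38*(1/79) - 54*1/225 = 38/79 - 6/25 = 476/1975 ≈ 0.24101)
y + H((-3 - 3) - 1)*108 = 476/1975 + ((-3 - 3) - 1)*108 = 476/1975 + (-6 - 1)*108 = 476/1975 - 7*108 = 476/1975 - 756 = -1492624/1975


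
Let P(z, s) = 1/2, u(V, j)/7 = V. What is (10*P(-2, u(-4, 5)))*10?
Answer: 50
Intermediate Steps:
u(V, j) = 7*V
P(z, s) = ½
(10*P(-2, u(-4, 5)))*10 = (10*(½))*10 = 5*10 = 50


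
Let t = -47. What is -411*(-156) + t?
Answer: 64069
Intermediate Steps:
-411*(-156) + t = -411*(-156) - 47 = 64116 - 47 = 64069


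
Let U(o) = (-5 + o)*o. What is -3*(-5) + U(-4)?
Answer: 51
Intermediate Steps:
U(o) = o*(-5 + o)
-3*(-5) + U(-4) = -3*(-5) - 4*(-5 - 4) = 15 - 4*(-9) = 15 + 36 = 51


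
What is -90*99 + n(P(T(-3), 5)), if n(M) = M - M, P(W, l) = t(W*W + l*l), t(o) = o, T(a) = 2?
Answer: -8910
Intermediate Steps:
P(W, l) = W² + l² (P(W, l) = W*W + l*l = W² + l²)
n(M) = 0
-90*99 + n(P(T(-3), 5)) = -90*99 + 0 = -8910 + 0 = -8910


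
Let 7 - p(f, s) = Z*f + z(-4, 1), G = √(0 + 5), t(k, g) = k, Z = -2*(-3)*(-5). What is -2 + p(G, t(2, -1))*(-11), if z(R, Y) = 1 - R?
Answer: -24 - 330*√5 ≈ -761.90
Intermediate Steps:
Z = -30 (Z = 6*(-5) = -30)
G = √5 ≈ 2.2361
p(f, s) = 2 + 30*f (p(f, s) = 7 - (-30*f + (1 - 1*(-4))) = 7 - (-30*f + (1 + 4)) = 7 - (-30*f + 5) = 7 - (5 - 30*f) = 7 + (-5 + 30*f) = 2 + 30*f)
-2 + p(G, t(2, -1))*(-11) = -2 + (2 + 30*√5)*(-11) = -2 + (-22 - 330*√5) = -24 - 330*√5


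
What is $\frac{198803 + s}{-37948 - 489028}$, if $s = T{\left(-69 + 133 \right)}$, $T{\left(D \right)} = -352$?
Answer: $- \frac{198451}{526976} \approx -0.37658$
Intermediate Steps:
$s = -352$
$\frac{198803 + s}{-37948 - 489028} = \frac{198803 - 352}{-37948 - 489028} = \frac{198451}{-526976} = 198451 \left(- \frac{1}{526976}\right) = - \frac{198451}{526976}$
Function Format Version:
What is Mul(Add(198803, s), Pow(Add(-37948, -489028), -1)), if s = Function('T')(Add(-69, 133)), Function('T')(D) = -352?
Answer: Rational(-198451, 526976) ≈ -0.37658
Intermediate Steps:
s = -352
Mul(Add(198803, s), Pow(Add(-37948, -489028), -1)) = Mul(Add(198803, -352), Pow(Add(-37948, -489028), -1)) = Mul(198451, Pow(-526976, -1)) = Mul(198451, Rational(-1, 526976)) = Rational(-198451, 526976)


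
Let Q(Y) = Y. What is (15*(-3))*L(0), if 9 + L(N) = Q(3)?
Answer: 270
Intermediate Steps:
L(N) = -6 (L(N) = -9 + 3 = -6)
(15*(-3))*L(0) = (15*(-3))*(-6) = -45*(-6) = 270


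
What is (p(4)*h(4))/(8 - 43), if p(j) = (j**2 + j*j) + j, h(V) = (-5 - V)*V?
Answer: 1296/35 ≈ 37.029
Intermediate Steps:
h(V) = V*(-5 - V)
p(j) = j + 2*j**2 (p(j) = (j**2 + j**2) + j = 2*j**2 + j = j + 2*j**2)
(p(4)*h(4))/(8 - 43) = ((4*(1 + 2*4))*(-1*4*(5 + 4)))/(8 - 43) = ((4*(1 + 8))*(-1*4*9))/(-35) = ((4*9)*(-36))*(-1/35) = (36*(-36))*(-1/35) = -1296*(-1/35) = 1296/35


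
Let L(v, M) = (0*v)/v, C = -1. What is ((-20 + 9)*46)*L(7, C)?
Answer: 0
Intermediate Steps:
L(v, M) = 0 (L(v, M) = 0/v = 0)
((-20 + 9)*46)*L(7, C) = ((-20 + 9)*46)*0 = -11*46*0 = -506*0 = 0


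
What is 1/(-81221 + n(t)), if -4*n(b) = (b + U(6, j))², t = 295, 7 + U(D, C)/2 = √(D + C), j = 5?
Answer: -1615556/163112427185 + 4496*√11/163112427185 ≈ -9.8131e-6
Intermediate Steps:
U(D, C) = -14 + 2*√(C + D) (U(D, C) = -14 + 2*√(D + C) = -14 + 2*√(C + D))
n(b) = -(-14 + b + 2*√11)²/4 (n(b) = -(b + (-14 + 2*√(5 + 6)))²/4 = -(b + (-14 + 2*√11))²/4 = -(-14 + b + 2*√11)²/4)
1/(-81221 + n(t)) = 1/(-81221 - (-14 + 295 + 2*√11)²/4) = 1/(-81221 - (281 + 2*√11)²/4)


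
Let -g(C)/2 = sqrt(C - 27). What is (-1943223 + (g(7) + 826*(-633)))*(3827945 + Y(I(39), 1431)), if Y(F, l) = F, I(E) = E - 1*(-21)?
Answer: -9440170398405 - 15312020*I*sqrt(5) ≈ -9.4402e+12 - 3.4239e+7*I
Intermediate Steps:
g(C) = -2*sqrt(-27 + C) (g(C) = -2*sqrt(C - 27) = -2*sqrt(-27 + C))
I(E) = 21 + E (I(E) = E + 21 = 21 + E)
(-1943223 + (g(7) + 826*(-633)))*(3827945 + Y(I(39), 1431)) = (-1943223 + (-2*sqrt(-27 + 7) + 826*(-633)))*(3827945 + (21 + 39)) = (-1943223 + (-4*I*sqrt(5) - 522858))*(3827945 + 60) = (-1943223 + (-4*I*sqrt(5) - 522858))*3828005 = (-1943223 + (-522858 - 4*I*sqrt(5)))*3828005 = (-2466081 - 4*I*sqrt(5))*3828005 = -9440170398405 - 15312020*I*sqrt(5)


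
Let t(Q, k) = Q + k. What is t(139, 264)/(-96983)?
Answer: -403/96983 ≈ -0.0041554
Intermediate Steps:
t(139, 264)/(-96983) = (139 + 264)/(-96983) = 403*(-1/96983) = -403/96983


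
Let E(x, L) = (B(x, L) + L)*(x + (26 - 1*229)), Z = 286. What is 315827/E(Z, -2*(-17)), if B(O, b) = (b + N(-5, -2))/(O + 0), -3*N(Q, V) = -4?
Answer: 135489783/1215037 ≈ 111.51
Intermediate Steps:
N(Q, V) = 4/3 (N(Q, V) = -⅓*(-4) = 4/3)
B(O, b) = (4/3 + b)/O (B(O, b) = (b + 4/3)/(O + 0) = (4/3 + b)/O)
E(x, L) = (-203 + x)*(L + (4/3 + L)/x) (E(x, L) = ((4/3 + L)/x + L)*(x + (26 - 1*229)) = (L + (4/3 + L)/x)*(x + (26 - 229)) = (L + (4/3 + L)/x)*(x - 203) = (L + (4/3 + L)/x)*(-203 + x) = (-203 + x)*(L + (4/3 + L)/x))
315827/E(Z, -2*(-17)) = 315827/(((⅓)*(-812 - (-1218)*(-17) + 286*(4 - (-1212)*(-17) + 3*(-2*(-17))*286))/286)) = 315827/(((⅓)*(1/286)*(-812 - 609*34 + 286*(4 - 606*34 + 3*34*286)))) = 315827/(((⅓)*(1/286)*(-812 - 20706 + 286*(4 - 20604 + 29172)))) = 315827/(((⅓)*(1/286)*(-812 - 20706 + 286*8572))) = 315827/(((⅓)*(1/286)*(-812 - 20706 + 2451592))) = 315827/(((⅓)*(1/286)*2430074)) = 315827/(1215037/429) = 315827*(429/1215037) = 135489783/1215037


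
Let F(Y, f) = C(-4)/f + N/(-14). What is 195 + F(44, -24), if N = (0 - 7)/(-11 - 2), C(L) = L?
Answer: 7610/39 ≈ 195.13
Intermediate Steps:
N = 7/13 (N = -7/(-13) = -7*(-1/13) = 7/13 ≈ 0.53846)
F(Y, f) = -1/26 - 4/f (F(Y, f) = -4/f + (7/13)/(-14) = -4/f + (7/13)*(-1/14) = -4/f - 1/26 = -1/26 - 4/f)
195 + F(44, -24) = 195 + (1/26)*(-104 - 1*(-24))/(-24) = 195 + (1/26)*(-1/24)*(-104 + 24) = 195 + (1/26)*(-1/24)*(-80) = 195 + 5/39 = 7610/39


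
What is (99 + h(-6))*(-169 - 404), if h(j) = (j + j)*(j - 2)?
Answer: -111735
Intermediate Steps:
h(j) = 2*j*(-2 + j) (h(j) = (2*j)*(-2 + j) = 2*j*(-2 + j))
(99 + h(-6))*(-169 - 404) = (99 + 2*(-6)*(-2 - 6))*(-169 - 404) = (99 + 2*(-6)*(-8))*(-573) = (99 + 96)*(-573) = 195*(-573) = -111735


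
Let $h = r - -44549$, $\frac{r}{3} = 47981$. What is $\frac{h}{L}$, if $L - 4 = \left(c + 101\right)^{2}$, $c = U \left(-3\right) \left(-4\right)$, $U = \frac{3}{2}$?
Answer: $\frac{188492}{14165} \approx 13.307$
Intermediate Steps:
$r = 143943$ ($r = 3 \cdot 47981 = 143943$)
$U = \frac{3}{2}$ ($U = 3 \cdot \frac{1}{2} = \frac{3}{2} \approx 1.5$)
$c = 18$ ($c = \frac{3}{2} \left(-3\right) \left(-4\right) = \left(- \frac{9}{2}\right) \left(-4\right) = 18$)
$L = 14165$ ($L = 4 + \left(18 + 101\right)^{2} = 4 + 119^{2} = 4 + 14161 = 14165$)
$h = 188492$ ($h = 143943 - -44549 = 143943 + 44549 = 188492$)
$\frac{h}{L} = \frac{188492}{14165}$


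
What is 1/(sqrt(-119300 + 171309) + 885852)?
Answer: 885852/784733713895 - sqrt(52009)/784733713895 ≈ 1.1286e-6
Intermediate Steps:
1/(sqrt(-119300 + 171309) + 885852) = 1/(sqrt(52009) + 885852) = 1/(885852 + sqrt(52009))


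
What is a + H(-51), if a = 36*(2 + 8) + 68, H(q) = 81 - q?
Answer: 560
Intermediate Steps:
a = 428 (a = 36*10 + 68 = 360 + 68 = 428)
a + H(-51) = 428 + (81 - 1*(-51)) = 428 + (81 + 51) = 428 + 132 = 560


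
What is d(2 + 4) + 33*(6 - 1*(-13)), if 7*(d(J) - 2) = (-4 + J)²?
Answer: 4407/7 ≈ 629.57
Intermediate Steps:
d(J) = 2 + (-4 + J)²/7
d(2 + 4) + 33*(6 - 1*(-13)) = (2 + (-4 + (2 + 4))²/7) + 33*(6 - 1*(-13)) = (2 + (-4 + 6)²/7) + 33*(6 + 13) = (2 + (⅐)*2²) + 33*19 = (2 + (⅐)*4) + 627 = (2 + 4/7) + 627 = 18/7 + 627 = 4407/7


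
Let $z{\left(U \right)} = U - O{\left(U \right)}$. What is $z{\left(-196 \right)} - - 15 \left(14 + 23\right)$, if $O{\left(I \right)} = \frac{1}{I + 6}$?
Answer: $\frac{68211}{190} \approx 359.01$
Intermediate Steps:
$O{\left(I \right)} = \frac{1}{6 + I}$
$z{\left(U \right)} = U - \frac{1}{6 + U}$
$z{\left(-196 \right)} - - 15 \left(14 + 23\right) = \frac{-1 - 196 \left(6 - 196\right)}{6 - 196} - - 15 \left(14 + 23\right) = \frac{-1 - -37240}{-190} - \left(-15\right) 37 = - \frac{-1 + 37240}{190} - -555 = \left(- \frac{1}{190}\right) 37239 + 555 = - \frac{37239}{190} + 555 = \frac{68211}{190}$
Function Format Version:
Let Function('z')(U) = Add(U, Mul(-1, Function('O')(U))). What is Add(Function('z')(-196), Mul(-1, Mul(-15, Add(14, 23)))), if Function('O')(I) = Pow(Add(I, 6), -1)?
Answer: Rational(68211, 190) ≈ 359.01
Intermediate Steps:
Function('O')(I) = Pow(Add(6, I), -1)
Function('z')(U) = Add(U, Mul(-1, Pow(Add(6, U), -1)))
Add(Function('z')(-196), Mul(-1, Mul(-15, Add(14, 23)))) = Add(Mul(Pow(Add(6, -196), -1), Add(-1, Mul(-196, Add(6, -196)))), Mul(-1, Mul(-15, Add(14, 23)))) = Add(Mul(Pow(-190, -1), Add(-1, Mul(-196, -190))), Mul(-1, Mul(-15, 37))) = Add(Mul(Rational(-1, 190), Add(-1, 37240)), Mul(-1, -555)) = Add(Mul(Rational(-1, 190), 37239), 555) = Add(Rational(-37239, 190), 555) = Rational(68211, 190)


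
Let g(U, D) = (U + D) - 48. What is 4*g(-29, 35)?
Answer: -168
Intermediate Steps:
g(U, D) = -48 + D + U (g(U, D) = (D + U) - 48 = -48 + D + U)
4*g(-29, 35) = 4*(-48 + 35 - 29) = 4*(-42) = -168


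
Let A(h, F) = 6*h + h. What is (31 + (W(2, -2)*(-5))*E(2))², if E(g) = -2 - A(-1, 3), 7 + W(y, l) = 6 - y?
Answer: 11236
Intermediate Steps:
A(h, F) = 7*h
W(y, l) = -1 - y (W(y, l) = -7 + (6 - y) = -1 - y)
E(g) = 5 (E(g) = -2 - 7*(-1) = -2 - 1*(-7) = -2 + 7 = 5)
(31 + (W(2, -2)*(-5))*E(2))² = (31 + ((-1 - 1*2)*(-5))*5)² = (31 + ((-1 - 2)*(-5))*5)² = (31 - 3*(-5)*5)² = (31 + 15*5)² = (31 + 75)² = 106² = 11236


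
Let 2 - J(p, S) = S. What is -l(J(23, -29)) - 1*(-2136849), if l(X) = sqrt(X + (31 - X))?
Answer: 2136849 - sqrt(31) ≈ 2.1368e+6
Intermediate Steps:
J(p, S) = 2 - S
l(X) = sqrt(31)
-l(J(23, -29)) - 1*(-2136849) = -sqrt(31) - 1*(-2136849) = -sqrt(31) + 2136849 = 2136849 - sqrt(31)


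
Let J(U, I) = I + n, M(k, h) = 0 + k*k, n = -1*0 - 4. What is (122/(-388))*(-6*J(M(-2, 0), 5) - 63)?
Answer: 4209/194 ≈ 21.696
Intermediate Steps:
n = -4 (n = 0 - 4 = -4)
M(k, h) = k² (M(k, h) = 0 + k² = k²)
J(U, I) = -4 + I (J(U, I) = I - 4 = -4 + I)
(122/(-388))*(-6*J(M(-2, 0), 5) - 63) = (122/(-388))*(-6*(-4 + 5) - 63) = (122*(-1/388))*(-6*1 - 63) = -61*(-6 - 63)/194 = -61/194*(-69) = 4209/194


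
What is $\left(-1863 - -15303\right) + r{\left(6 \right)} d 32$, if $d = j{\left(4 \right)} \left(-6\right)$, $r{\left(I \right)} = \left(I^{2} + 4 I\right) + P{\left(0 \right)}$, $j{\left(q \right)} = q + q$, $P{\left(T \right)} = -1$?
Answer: $-77184$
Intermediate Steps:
$j{\left(q \right)} = 2 q$
$r{\left(I \right)} = -1 + I^{2} + 4 I$ ($r{\left(I \right)} = \left(I^{2} + 4 I\right) - 1 = -1 + I^{2} + 4 I$)
$d = -48$ ($d = 2 \cdot 4 \left(-6\right) = 8 \left(-6\right) = -48$)
$\left(-1863 - -15303\right) + r{\left(6 \right)} d 32 = \left(-1863 - -15303\right) + \left(-1 + 6^{2} + 4 \cdot 6\right) \left(-48\right) 32 = \left(-1863 + 15303\right) + \left(-1 + 36 + 24\right) \left(-48\right) 32 = 13440 + 59 \left(-48\right) 32 = 13440 - 90624 = -77184$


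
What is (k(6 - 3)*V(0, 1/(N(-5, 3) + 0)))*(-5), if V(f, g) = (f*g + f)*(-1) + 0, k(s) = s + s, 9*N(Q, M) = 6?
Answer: 0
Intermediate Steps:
N(Q, M) = ⅔ (N(Q, M) = (⅑)*6 = ⅔)
k(s) = 2*s
V(f, g) = -f - f*g (V(f, g) = (f + f*g)*(-1) + 0 = (-f - f*g) + 0 = -f - f*g)
(k(6 - 3)*V(0, 1/(N(-5, 3) + 0)))*(-5) = ((2*(6 - 3))*(-1*0*(1 + 1/(⅔ + 0))))*(-5) = ((2*3)*(-1*0*(1 + 1/(⅔))))*(-5) = (6*(-1*0*(1 + 3/2)))*(-5) = (6*(-1*0*5/2))*(-5) = (6*0)*(-5) = 0*(-5) = 0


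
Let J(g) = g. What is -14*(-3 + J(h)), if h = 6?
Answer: -42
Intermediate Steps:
-14*(-3 + J(h)) = -14*(-3 + 6) = -14*3 = -42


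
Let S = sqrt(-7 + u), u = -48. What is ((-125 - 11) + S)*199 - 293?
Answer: -27357 + 199*I*sqrt(55) ≈ -27357.0 + 1475.8*I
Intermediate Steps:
S = I*sqrt(55) (S = sqrt(-7 - 48) = sqrt(-55) = I*sqrt(55) ≈ 7.4162*I)
((-125 - 11) + S)*199 - 293 = ((-125 - 11) + I*sqrt(55))*199 - 293 = (-136 + I*sqrt(55))*199 - 293 = (-27064 + 199*I*sqrt(55)) - 293 = -27357 + 199*I*sqrt(55)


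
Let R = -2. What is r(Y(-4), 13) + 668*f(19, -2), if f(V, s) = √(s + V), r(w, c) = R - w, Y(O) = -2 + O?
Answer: 4 + 668*√17 ≈ 2758.2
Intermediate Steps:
r(w, c) = -2 - w
f(V, s) = √(V + s)
r(Y(-4), 13) + 668*f(19, -2) = (-2 - (-2 - 4)) + 668*√(19 - 2) = (-2 - 1*(-6)) + 668*√17 = (-2 + 6) + 668*√17 = 4 + 668*√17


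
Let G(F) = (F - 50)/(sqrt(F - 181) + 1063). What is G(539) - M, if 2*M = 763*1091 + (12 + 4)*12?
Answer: -313513773087/753074 - 163*sqrt(358)/376537 ≈ -4.1631e+5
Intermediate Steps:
M = 832625/2 (M = (763*1091 + (12 + 4)*12)/2 = (832433 + 16*12)/2 = (832433 + 192)/2 = (1/2)*832625 = 832625/2 ≈ 4.1631e+5)
G(F) = (-50 + F)/(1063 + sqrt(-181 + F)) (G(F) = (-50 + F)/(sqrt(-181 + F) + 1063) = (-50 + F)/(1063 + sqrt(-181 + F)))
G(539) - M = (-50 + 539)/(1063 + sqrt(-181 + 539)) - 1*832625/2 = 489/(1063 + sqrt(358)) - 832625/2 = -832625/2 + 489/(1063 + sqrt(358))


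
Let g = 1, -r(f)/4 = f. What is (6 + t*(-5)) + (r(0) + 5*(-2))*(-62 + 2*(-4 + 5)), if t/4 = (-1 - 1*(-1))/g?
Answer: 606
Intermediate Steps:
r(f) = -4*f
t = 0 (t = 4*((-1 - 1*(-1))/1) = 4*((-1 + 1)*1) = 4*(0*1) = 4*0 = 0)
(6 + t*(-5)) + (r(0) + 5*(-2))*(-62 + 2*(-4 + 5)) = (6 + 0*(-5)) + (-4*0 + 5*(-2))*(-62 + 2*(-4 + 5)) = (6 + 0) + (0 - 10)*(-62 + 2*1) = 6 - 10*(-62 + 2) = 6 - 10*(-60) = 6 + 600 = 606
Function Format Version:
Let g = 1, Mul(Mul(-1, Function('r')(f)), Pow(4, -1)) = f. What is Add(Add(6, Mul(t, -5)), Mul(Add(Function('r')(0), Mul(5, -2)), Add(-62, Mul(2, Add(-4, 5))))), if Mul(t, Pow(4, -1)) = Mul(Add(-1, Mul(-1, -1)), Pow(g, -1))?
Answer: 606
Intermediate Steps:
Function('r')(f) = Mul(-4, f)
t = 0 (t = Mul(4, Mul(Add(-1, Mul(-1, -1)), Pow(1, -1))) = Mul(4, Mul(Add(-1, 1), 1)) = Mul(4, Mul(0, 1)) = Mul(4, 0) = 0)
Add(Add(6, Mul(t, -5)), Mul(Add(Function('r')(0), Mul(5, -2)), Add(-62, Mul(2, Add(-4, 5))))) = Add(Add(6, Mul(0, -5)), Mul(Add(Mul(-4, 0), Mul(5, -2)), Add(-62, Mul(2, Add(-4, 5))))) = Add(Add(6, 0), Mul(Add(0, -10), Add(-62, Mul(2, 1)))) = Add(6, Mul(-10, Add(-62, 2))) = Add(6, Mul(-10, -60)) = Add(6, 600) = 606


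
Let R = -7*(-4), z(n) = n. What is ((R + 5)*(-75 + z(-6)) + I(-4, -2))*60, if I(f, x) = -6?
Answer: -160740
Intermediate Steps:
R = 28
((R + 5)*(-75 + z(-6)) + I(-4, -2))*60 = ((28 + 5)*(-75 - 6) - 6)*60 = (33*(-81) - 6)*60 = (-2673 - 6)*60 = -2679*60 = -160740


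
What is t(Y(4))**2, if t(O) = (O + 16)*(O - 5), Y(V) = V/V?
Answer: 4624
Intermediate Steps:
Y(V) = 1
t(O) = (-5 + O)*(16 + O) (t(O) = (16 + O)*(-5 + O) = (-5 + O)*(16 + O))
t(Y(4))**2 = (-80 + 1**2 + 11*1)**2 = (-80 + 1 + 11)**2 = (-68)**2 = 4624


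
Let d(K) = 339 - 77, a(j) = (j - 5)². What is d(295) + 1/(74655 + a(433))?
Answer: 67553819/257839 ≈ 262.00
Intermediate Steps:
a(j) = (-5 + j)²
d(K) = 262
d(295) + 1/(74655 + a(433)) = 262 + 1/(74655 + (-5 + 433)²) = 262 + 1/(74655 + 428²) = 262 + 1/(74655 + 183184) = 262 + 1/257839 = 67553819/257839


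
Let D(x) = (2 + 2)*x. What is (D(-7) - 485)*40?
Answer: -20520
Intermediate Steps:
D(x) = 4*x
(D(-7) - 485)*40 = (4*(-7) - 485)*40 = (-28 - 485)*40 = -513*40 = -20520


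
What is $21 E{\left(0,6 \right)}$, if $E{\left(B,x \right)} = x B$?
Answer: $0$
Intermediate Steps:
$E{\left(B,x \right)} = B x$
$21 E{\left(0,6 \right)} = 21 \cdot 0 \cdot 6 = 21 \cdot 0 = 0$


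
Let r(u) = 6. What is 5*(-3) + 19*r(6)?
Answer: 99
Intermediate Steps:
5*(-3) + 19*r(6) = 5*(-3) + 19*6 = -15 + 114 = 99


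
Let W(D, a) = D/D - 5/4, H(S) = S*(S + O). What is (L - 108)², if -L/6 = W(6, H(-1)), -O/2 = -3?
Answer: 45369/4 ≈ 11342.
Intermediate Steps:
O = 6 (O = -2*(-3) = 6)
H(S) = S*(6 + S) (H(S) = S*(S + 6) = S*(6 + S))
W(D, a) = -¼ (W(D, a) = 1 - 5*¼ = 1 - 5/4 = -¼)
L = 3/2 (L = -6*(-¼) = 3/2 ≈ 1.5000)
(L - 108)² = (3/2 - 108)² = (-213/2)² = 45369/4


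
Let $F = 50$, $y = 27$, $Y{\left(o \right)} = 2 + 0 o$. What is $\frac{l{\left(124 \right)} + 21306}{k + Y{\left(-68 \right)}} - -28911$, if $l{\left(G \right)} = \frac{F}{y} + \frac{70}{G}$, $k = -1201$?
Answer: $\frac{57992349497}{2007126} \approx 28893.0$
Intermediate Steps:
$Y{\left(o \right)} = 2$ ($Y{\left(o \right)} = 2 + 0 = 2$)
$l{\left(G \right)} = \frac{50}{27} + \frac{70}{G}$
$\frac{l{\left(124 \right)} + 21306}{k + Y{\left(-68 \right)}} - -28911 = \frac{\left(\frac{50}{27} + \frac{70}{124}\right) + 21306}{-1201 + 2} - -28911 = \frac{\left(\frac{50}{27} + 70 \cdot \frac{1}{124}\right) + 21306}{-1199} + 28911 = \left(\left(\frac{50}{27} + \frac{35}{62}\right) + 21306\right) \left(- \frac{1}{1199}\right) + 28911 = \left(\frac{4045}{1674} + 21306\right) \left(- \frac{1}{1199}\right) + 28911 = \frac{35670289}{1674} \left(- \frac{1}{1199}\right) + 28911 = - \frac{35670289}{2007126} + 28911 = \frac{57992349497}{2007126}$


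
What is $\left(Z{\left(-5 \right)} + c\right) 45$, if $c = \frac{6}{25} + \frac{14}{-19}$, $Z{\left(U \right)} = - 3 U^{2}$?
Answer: $- \frac{322749}{95} \approx -3397.4$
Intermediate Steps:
$c = - \frac{236}{475}$ ($c = 6 \cdot \frac{1}{25} + 14 \left(- \frac{1}{19}\right) = \frac{6}{25} - \frac{14}{19} = - \frac{236}{475} \approx -0.49684$)
$\left(Z{\left(-5 \right)} + c\right) 45 = \left(- 3 \left(-5\right)^{2} - \frac{236}{475}\right) 45 = \left(\left(-3\right) 25 - \frac{236}{475}\right) 45 = \left(-75 - \frac{236}{475}\right) 45 = \left(- \frac{35861}{475}\right) 45 = - \frac{322749}{95}$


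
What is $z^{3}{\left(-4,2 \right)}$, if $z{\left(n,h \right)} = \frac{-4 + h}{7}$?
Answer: $- \frac{8}{343} \approx -0.023324$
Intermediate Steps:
$z{\left(n,h \right)} = - \frac{4}{7} + \frac{h}{7}$ ($z{\left(n,h \right)} = \left(-4 + h\right) \frac{1}{7} = - \frac{4}{7} + \frac{h}{7}$)
$z^{3}{\left(-4,2 \right)} = \left(- \frac{4}{7} + \frac{1}{7} \cdot 2\right)^{3} = \left(- \frac{4}{7} + \frac{2}{7}\right)^{3} = \left(- \frac{2}{7}\right)^{3} = - \frac{8}{343}$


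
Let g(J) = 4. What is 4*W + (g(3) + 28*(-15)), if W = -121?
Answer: -900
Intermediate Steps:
4*W + (g(3) + 28*(-15)) = 4*(-121) + (4 + 28*(-15)) = -484 + (4 - 420) = -484 - 416 = -900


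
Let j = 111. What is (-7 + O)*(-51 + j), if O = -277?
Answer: -17040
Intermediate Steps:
(-7 + O)*(-51 + j) = (-7 - 277)*(-51 + 111) = -284*60 = -17040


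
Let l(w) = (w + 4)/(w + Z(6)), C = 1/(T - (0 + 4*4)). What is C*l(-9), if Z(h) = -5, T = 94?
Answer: 5/1092 ≈ 0.0045788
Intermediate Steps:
C = 1/78 (C = 1/(94 - (0 + 4*4)) = 1/(94 - (0 + 16)) = 1/(94 - 1*16) = 1/(94 - 16) = 1/78 ≈ 0.012821)
l(w) = (4 + w)/(-5 + w) (l(w) = (w + 4)/(w - 5) = (4 + w)/(-5 + w))
C*l(-9) = ((4 - 9)/(-5 - 9))/78 = (-5/(-14))/78 = (-1/14*(-5))/78 = (1/78)*(5/14) = 5/1092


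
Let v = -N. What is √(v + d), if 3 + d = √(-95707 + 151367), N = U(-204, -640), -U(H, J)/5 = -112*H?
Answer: √(114237 + 22*√115) ≈ 338.34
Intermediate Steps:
U(H, J) = 560*H (U(H, J) = -(-560)*H = 560*H)
N = -114240 (N = 560*(-204) = -114240)
v = 114240 (v = -1*(-114240) = 114240)
d = -3 + 22*√115 (d = -3 + √(-95707 + 151367) = -3 + √55660 = -3 + 22*√115 ≈ 232.92)
√(v + d) = √(114240 + (-3 + 22*√115)) = √(114237 + 22*√115)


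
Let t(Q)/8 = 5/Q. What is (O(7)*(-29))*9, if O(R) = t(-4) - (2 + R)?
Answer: 4959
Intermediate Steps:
t(Q) = 40/Q (t(Q) = 8*(5/Q) = 40/Q)
O(R) = -12 - R (O(R) = 40/(-4) - (2 + R) = 40*(-¼) + (-2 - R) = -10 + (-2 - R) = -12 - R)
(O(7)*(-29))*9 = ((-12 - 1*7)*(-29))*9 = ((-12 - 7)*(-29))*9 = -19*(-29)*9 = 551*9 = 4959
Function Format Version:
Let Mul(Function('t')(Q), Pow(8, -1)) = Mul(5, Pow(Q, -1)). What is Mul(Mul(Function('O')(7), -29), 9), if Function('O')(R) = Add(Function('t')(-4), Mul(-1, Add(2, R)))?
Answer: 4959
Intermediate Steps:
Function('t')(Q) = Mul(40, Pow(Q, -1)) (Function('t')(Q) = Mul(8, Mul(5, Pow(Q, -1))) = Mul(40, Pow(Q, -1)))
Function('O')(R) = Add(-12, Mul(-1, R)) (Function('O')(R) = Add(Mul(40, Pow(-4, -1)), Mul(-1, Add(2, R))) = Add(Mul(40, Rational(-1, 4)), Add(-2, Mul(-1, R))) = Add(-10, Add(-2, Mul(-1, R))) = Add(-12, Mul(-1, R)))
Mul(Mul(Function('O')(7), -29), 9) = Mul(Mul(Add(-12, Mul(-1, 7)), -29), 9) = Mul(Mul(Add(-12, -7), -29), 9) = Mul(Mul(-19, -29), 9) = Mul(551, 9) = 4959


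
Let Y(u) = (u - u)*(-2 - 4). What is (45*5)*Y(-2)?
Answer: 0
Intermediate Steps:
Y(u) = 0 (Y(u) = 0*(-6) = 0)
(45*5)*Y(-2) = (45*5)*0 = 225*0 = 0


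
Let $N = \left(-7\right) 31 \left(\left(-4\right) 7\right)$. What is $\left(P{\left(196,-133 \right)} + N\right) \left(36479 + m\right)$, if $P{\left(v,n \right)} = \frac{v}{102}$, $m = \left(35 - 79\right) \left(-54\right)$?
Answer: $\frac{12044039770}{51} \approx 2.3616 \cdot 10^{8}$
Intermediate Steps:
$m = 2376$ ($m = \left(-44\right) \left(-54\right) = 2376$)
$N = 6076$ ($N = \left(-217\right) \left(-28\right) = 6076$)
$P{\left(v,n \right)} = \frac{v}{102}$ ($P{\left(v,n \right)} = v \frac{1}{102} = \frac{v}{102}$)
$\left(P{\left(196,-133 \right)} + N\right) \left(36479 + m\right) = \left(\frac{1}{102} \cdot 196 + 6076\right) \left(36479 + 2376\right) = \left(\frac{98}{51} + 6076\right) 38855 = \frac{309974}{51} \cdot 38855 = \frac{12044039770}{51}$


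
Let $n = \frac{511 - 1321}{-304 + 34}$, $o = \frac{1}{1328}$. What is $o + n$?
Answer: $\frac{3985}{1328} \approx 3.0008$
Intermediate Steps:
$o = \frac{1}{1328} \approx 0.00075301$
$n = 3$ ($n = - \frac{810}{-270} = \left(-810\right) \left(- \frac{1}{270}\right) = 3$)
$o + n = \frac{1}{1328} + 3 = \frac{3985}{1328}$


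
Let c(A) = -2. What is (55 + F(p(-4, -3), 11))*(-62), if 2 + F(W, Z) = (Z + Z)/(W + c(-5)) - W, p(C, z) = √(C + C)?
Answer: -9176/3 + 1054*I*√2/3 ≈ -3058.7 + 496.86*I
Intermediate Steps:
p(C, z) = √2*√C (p(C, z) = √(2*C) = √2*√C)
F(W, Z) = -2 - W + 2*Z/(-2 + W) (F(W, Z) = -2 + ((Z + Z)/(W - 2) - W) = -2 + ((2*Z)/(-2 + W) - W) = -2 + (2*Z/(-2 + W) - W) = -2 + (-W + 2*Z/(-2 + W)) = -2 - W + 2*Z/(-2 + W))
(55 + F(p(-4, -3), 11))*(-62) = (55 + (4 - (√2*√(-4))² + 2*11)/(-2 + √2*√(-4)))*(-62) = (55 + (4 - (√2*(2*I))² + 22)/(-2 + √2*(2*I)))*(-62) = (55 + (4 - (2*I*√2)² + 22)/(-2 + 2*I*√2))*(-62) = (55 + (4 - 1*(-8) + 22)/(-2 + 2*I*√2))*(-62) = (55 + (4 + 8 + 22)/(-2 + 2*I*√2))*(-62) = (55 + 34/(-2 + 2*I*√2))*(-62) = -3410 - 2108/(-2 + 2*I*√2)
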